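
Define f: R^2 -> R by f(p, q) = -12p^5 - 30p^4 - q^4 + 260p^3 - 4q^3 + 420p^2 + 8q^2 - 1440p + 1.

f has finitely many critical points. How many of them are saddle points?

f separates as a function of p plus a function of q, so ∇f=0 decouples.
∂f/∂p = -60(p - 3)(p - 1)(p + 2)(p + 4) = 0 at p ∈ {-4, -2, 1, 3}; ∂f/∂q = -4q(q - 1)(q + 4) = 0 at q ∈ {-4, 0, 1}.
The Hessian is diagonal: diag(f_pp, f_qq). Second derivatives: f_pp(-4)=4200, f_pp(-2)=-1800, f_pp(1)=1800, f_pp(3)=-4200; f_qq(-4)=-80, f_qq(0)=16, f_qq(1)=-20.
Saddle points occur where the two diagonal entries have opposite signs: (-4, -4), (-4, 1), (-2, 0), (1, -4), (1, 1), (3, 0). Count: 6.

6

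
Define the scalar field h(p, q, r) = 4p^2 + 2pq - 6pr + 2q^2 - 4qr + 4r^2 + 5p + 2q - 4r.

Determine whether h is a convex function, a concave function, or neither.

convex

h is quadratic, so its Hessian is the constant matrix H = [[8, 2, -6], [2, 4, -4], [-6, -4, 8]].
Leading principal minors: 8, 28, 48.
All positive ⇒ H ≻ 0 ⇒ convex.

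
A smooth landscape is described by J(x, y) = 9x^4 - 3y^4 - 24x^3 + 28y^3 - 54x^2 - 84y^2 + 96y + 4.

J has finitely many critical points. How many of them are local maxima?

2

J separates as a function of x plus a function of y, so ∇J=0 decouples.
∂J/∂x = 36x(x - 3)(x + 1) = 0 at x ∈ {-1, 0, 3}; ∂J/∂y = -12(y - 4)(y - 2)(y - 1) = 0 at y ∈ {1, 2, 4}.
The Hessian is diagonal: diag(J_xx, J_yy). Second derivatives: J_xx(-1)=144, J_xx(0)=-108, J_xx(3)=432; J_yy(1)=-36, J_yy(2)=24, J_yy(4)=-72.
Local maxima occur where both diagonal entries negative: (0, 1), (0, 4). Count: 2.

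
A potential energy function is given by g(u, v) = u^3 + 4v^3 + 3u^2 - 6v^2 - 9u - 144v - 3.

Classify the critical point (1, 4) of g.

local minimum

The mixed partial ∂²g/∂u∂v is 0, so the Hessian at any point is diag(g_uu, g_vv) = diag(6(u + 1), 12(2v - 1)).
At (1, 4): H = diag(12, 84).
Both eigenvalues are positive, so H is positive definite: a local minimum.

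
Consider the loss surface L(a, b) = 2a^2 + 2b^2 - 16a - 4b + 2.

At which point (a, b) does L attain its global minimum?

(4, 1)

L(a,b) separates as P(a) + Q(b) + 2, so its minimum is min P + min Q + 2.
P'(a) = 4a - 16 vanishes at a ∈ {4}; Q'(b) = 4b - 4 vanishes at b ∈ {1}.
Local minima of P (where P''>0): P(4)=-32. Local minima of Q: Q(1)=-2.
So the global minimum of L is P(4) + Q(1) + 2 = -32 − 2 + 2 = -32, attained at (4, 1).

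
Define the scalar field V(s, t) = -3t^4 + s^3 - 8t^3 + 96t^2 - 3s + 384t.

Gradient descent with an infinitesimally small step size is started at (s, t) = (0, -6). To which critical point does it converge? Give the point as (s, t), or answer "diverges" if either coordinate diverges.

V is separable, so gradient descent decouples: s follows -∂V/∂s, t follows -∂V/∂t.
∂V/∂s = 3(s - 1)(s + 1); at s=0 this is -3, so s increases.
∂V/∂t = -12(t - 4)(t + 2)(t + 4); at t=-6 this is 960, so t decreases.
The t-coordinate has no critical point in that direction and runs off to infinity.

diverges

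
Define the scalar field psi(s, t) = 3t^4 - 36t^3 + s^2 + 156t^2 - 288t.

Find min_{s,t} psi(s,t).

psi(s,t) separates as P(s) + Q(t), so its minimum is min P + min Q.
P'(s) = 2s vanishes at s ∈ {0}; Q'(t) = 12(t - 4)(t - 3)(t - 2) vanishes at t ∈ {2, 3, 4}.
Local minima of P (where P''>0): P(0)=0. Local minima of Q: Q(2)=-192, Q(4)=-192.
So the global minimum of psi is P(0) + Q(2) = 0 − 192 = -192, attained at (0, 2).

-192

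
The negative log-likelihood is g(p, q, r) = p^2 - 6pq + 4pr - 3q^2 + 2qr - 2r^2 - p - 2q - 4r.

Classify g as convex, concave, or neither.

neither

g is quadratic, so its Hessian is the constant matrix H = [[2, -6, 4], [-6, -6, 2], [4, 2, -4]].
Leading principal minors: 2, -48, 184.
Neither pattern holds ⇒ H is indefinite ⇒ neither convex nor concave.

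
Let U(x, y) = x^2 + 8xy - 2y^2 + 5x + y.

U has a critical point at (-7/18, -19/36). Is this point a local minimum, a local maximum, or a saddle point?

The Hessian of U is constant: H = [[2, 8], [8, -4]].
det(H) = 2·(-4) − 8² = -72.
Since det(H) < 0, H is indefinite and the critical point is a saddle point.

saddle point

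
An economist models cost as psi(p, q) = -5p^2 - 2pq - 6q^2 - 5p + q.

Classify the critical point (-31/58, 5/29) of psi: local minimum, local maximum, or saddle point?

local maximum

The Hessian of psi is constant: H = [[-10, -2], [-2, -12]].
det(H) = (-10)·(-12) − (-2)² = 116.
det(H) > 0 and tr(H) = -22 < 0, so H is negative definite and the point is a local maximum.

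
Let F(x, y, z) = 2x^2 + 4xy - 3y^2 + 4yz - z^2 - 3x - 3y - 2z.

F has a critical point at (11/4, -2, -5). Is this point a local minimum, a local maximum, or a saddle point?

The Hessian is constant: H = [[4, 4, 0], [4, -6, 4], [0, 4, -2]].
Leading principal minors: Δ₁ = 4, Δ₂ = -40, Δ₃ = 16.
The minors fit neither the all-positive nor the alternating-sign pattern, so H is indefinite: a saddle point.

saddle point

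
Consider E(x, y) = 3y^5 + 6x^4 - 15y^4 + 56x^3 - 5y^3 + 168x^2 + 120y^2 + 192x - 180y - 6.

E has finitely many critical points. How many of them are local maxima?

E separates as a function of x plus a function of y, so ∇E=0 decouples.
∂E/∂x = 24(x + 1)(x + 2)(x + 4) = 0 at x ∈ {-4, -2, -1}; ∂E/∂y = 15(y - 3)(y - 2)(y - 1)(y + 2) = 0 at y ∈ {-2, 1, 2, 3}.
The Hessian is diagonal: diag(E_xx, E_yy). Second derivatives: E_xx(-4)=144, E_xx(-2)=-48, E_xx(-1)=72; E_yy(-2)=-900, E_yy(1)=90, E_yy(2)=-60, E_yy(3)=150.
Local maxima occur where both diagonal entries negative: (-2, -2), (-2, 2). Count: 2.

2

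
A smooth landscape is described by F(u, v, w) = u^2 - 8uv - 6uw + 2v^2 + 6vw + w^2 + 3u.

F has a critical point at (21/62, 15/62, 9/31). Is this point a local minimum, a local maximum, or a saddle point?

saddle point

The Hessian is constant: H = [[2, -8, -6], [-8, 4, 6], [-6, 6, 2]].
Leading principal minors: Δ₁ = 2, Δ₂ = -56, Δ₃ = 248.
The minors fit neither the all-positive nor the alternating-sign pattern, so H is indefinite: a saddle point.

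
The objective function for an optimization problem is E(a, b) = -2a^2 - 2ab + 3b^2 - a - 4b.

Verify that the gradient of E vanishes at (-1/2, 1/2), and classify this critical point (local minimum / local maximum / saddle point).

∇E = (-4a - 2b - 1, -2a + 6b - 4); substituting (-1/2, 1/2) gives ∇E = (0, 0), so (-1/2, 1/2) is indeed a critical point.
The Hessian of E is constant: H = [[-4, -2], [-2, 6]].
det(H) = (-4)·6 − (-2)² = -28.
Since det(H) < 0, H is indefinite and the critical point is a saddle point.

saddle point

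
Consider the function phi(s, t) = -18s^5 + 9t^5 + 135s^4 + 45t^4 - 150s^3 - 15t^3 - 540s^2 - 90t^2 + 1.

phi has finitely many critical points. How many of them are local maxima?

4

phi separates as a function of s plus a function of t, so ∇phi=0 decouples.
∂phi/∂s = -90s(s - 4)(s - 3)(s + 1) = 0 at s ∈ {-1, 0, 3, 4}; ∂phi/∂t = 45t(t - 1)(t + 1)(t + 4) = 0 at t ∈ {-4, -1, 0, 1}.
The Hessian is diagonal: diag(phi_ss, phi_tt). Second derivatives: phi_ss(-1)=1800, phi_ss(0)=-1080, phi_ss(3)=1080, phi_ss(4)=-1800; phi_tt(-4)=-2700, phi_tt(-1)=270, phi_tt(0)=-180, phi_tt(1)=450.
Local maxima occur where both diagonal entries negative: (0, -4), (0, 0), (4, -4), (4, 0). Count: 4.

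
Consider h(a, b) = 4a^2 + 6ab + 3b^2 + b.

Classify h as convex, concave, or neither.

h is quadratic, so its Hessian is the constant matrix H = [[8, 6], [6, 6]].
det(H) = 12, tr(H) = 14.
det(H) > 0 and tr(H) > 0, so H is positive definite everywhere: convex.

convex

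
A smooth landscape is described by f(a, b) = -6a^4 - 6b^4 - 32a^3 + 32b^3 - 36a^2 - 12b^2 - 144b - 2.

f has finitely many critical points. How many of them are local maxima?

f separates as a function of a plus a function of b, so ∇f=0 decouples.
∂f/∂a = -24a(a + 1)(a + 3) = 0 at a ∈ {-3, -1, 0}; ∂f/∂b = -24(b - 3)(b - 2)(b + 1) = 0 at b ∈ {-1, 2, 3}.
The Hessian is diagonal: diag(f_aa, f_bb). Second derivatives: f_aa(-3)=-144, f_aa(-1)=48, f_aa(0)=-72; f_bb(-1)=-288, f_bb(2)=72, f_bb(3)=-96.
Local maxima occur where both diagonal entries negative: (-3, -1), (-3, 3), (0, -1), (0, 3). Count: 4.

4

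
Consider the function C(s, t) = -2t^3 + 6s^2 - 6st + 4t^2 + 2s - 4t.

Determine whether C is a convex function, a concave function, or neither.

The term -2t^3 is cubic, so the Hessian is not constant.
∂²C/∂t² = -12t + 8, which takes both signs as t varies (negative for sufficiently large t). A diagonal entry of the Hessian changing sign means the Hessian is neither positive- nor negative-semidefinite on all of R^2.

neither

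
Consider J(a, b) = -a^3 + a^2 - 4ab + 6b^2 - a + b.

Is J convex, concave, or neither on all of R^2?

neither

The term -a^3 is cubic, so the Hessian is not constant.
∂²J/∂a² = -6a + 2, which takes both signs as a varies (negative for sufficiently large a). A diagonal entry of the Hessian changing sign means the Hessian is neither positive- nor negative-semidefinite on all of R^2.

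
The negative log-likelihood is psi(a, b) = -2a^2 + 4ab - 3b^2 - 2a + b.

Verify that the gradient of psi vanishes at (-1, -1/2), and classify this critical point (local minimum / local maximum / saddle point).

local maximum

∇psi = (-4a + 4b - 2, 4a - 6b + 1); substituting (-1, -1/2) gives ∇psi = (0, 0), so (-1, -1/2) is indeed a critical point.
The Hessian of psi is constant: H = [[-4, 4], [4, -6]].
det(H) = (-4)·(-6) − 4² = 8.
det(H) > 0 and tr(H) = -10 < 0, so H is negative definite and the point is a local maximum.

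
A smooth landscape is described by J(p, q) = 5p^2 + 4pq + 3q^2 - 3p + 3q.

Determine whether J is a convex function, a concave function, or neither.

convex

J is quadratic, so its Hessian is the constant matrix H = [[10, 4], [4, 6]].
det(H) = 44, tr(H) = 16.
det(H) > 0 and tr(H) > 0, so H is positive definite everywhere: convex.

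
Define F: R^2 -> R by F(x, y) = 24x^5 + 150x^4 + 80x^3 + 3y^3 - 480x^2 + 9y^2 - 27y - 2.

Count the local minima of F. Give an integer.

F separates as a function of x plus a function of y, so ∇F=0 decouples.
∂F/∂x = 120x(x - 1)(x + 2)(x + 4) = 0 at x ∈ {-4, -2, 0, 1}; ∂F/∂y = 9(y - 1)(y + 3) = 0 at y ∈ {-3, 1}.
The Hessian is diagonal: diag(F_xx, F_yy). Second derivatives: F_xx(-4)=-4800, F_xx(-2)=1440, F_xx(0)=-960, F_xx(1)=1800; F_yy(-3)=-36, F_yy(1)=36.
Local minima occur where both diagonal entries positive: (-2, 1), (1, 1). Count: 2.

2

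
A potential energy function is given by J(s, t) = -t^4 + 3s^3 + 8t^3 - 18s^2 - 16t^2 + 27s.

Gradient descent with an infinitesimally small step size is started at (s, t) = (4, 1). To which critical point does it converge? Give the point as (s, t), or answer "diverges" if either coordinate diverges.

(3, 2)

J is separable, so gradient descent decouples: s follows -∂J/∂s, t follows -∂J/∂t.
∂J/∂s = 9(s - 3)(s - 1); at s=4 this is 27, so s decreases.
∂J/∂t = -4t(t - 4)(t - 2); at t=1 this is -12, so t increases.
s converges to its nearest critical value 3 (a local min of the s-part); t converges to 2. The iterate converges to (3, 2).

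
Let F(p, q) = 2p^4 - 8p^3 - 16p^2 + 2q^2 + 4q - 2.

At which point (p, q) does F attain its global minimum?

(4, -1)

F(p,q) separates as A(p) + B(q) − 2, so its minimum is min A + min B − 2.
A'(p) = 8p(p - 4)(p + 1) vanishes at p ∈ {-1, 0, 4}; B'(q) = 4q + 4 vanishes at q ∈ {-1}.
Local minima of A (where A''>0): A(-1)=-6, A(4)=-256. Local minima of B: B(-1)=-2.
So the global minimum of F is A(4) + B(-1) − 2 = -256 − 2 − 2 = -260, attained at (4, -1).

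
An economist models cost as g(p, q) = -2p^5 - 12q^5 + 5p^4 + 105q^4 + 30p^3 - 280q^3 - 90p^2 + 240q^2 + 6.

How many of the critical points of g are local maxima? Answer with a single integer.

g separates as a function of p plus a function of q, so ∇g=0 decouples.
∂g/∂p = -10p(p - 3)(p - 2)(p + 3) = 0 at p ∈ {-3, 0, 2, 3}; ∂g/∂q = -60q(q - 4)(q - 2)(q - 1) = 0 at q ∈ {0, 1, 2, 4}.
The Hessian is diagonal: diag(g_pp, g_qq). Second derivatives: g_pp(-3)=900, g_pp(0)=-180, g_pp(2)=100, g_pp(3)=-180; g_qq(0)=480, g_qq(1)=-180, g_qq(2)=240, g_qq(4)=-1440.
Local maxima occur where both diagonal entries negative: (0, 1), (0, 4), (3, 1), (3, 4). Count: 4.

4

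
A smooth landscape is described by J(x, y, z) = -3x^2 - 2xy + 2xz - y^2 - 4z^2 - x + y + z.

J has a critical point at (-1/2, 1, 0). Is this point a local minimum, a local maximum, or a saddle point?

The Hessian is constant: H = [[-6, -2, 2], [-2, -2, 0], [2, 0, -8]].
Leading principal minors: Δ₁ = -6, Δ₂ = 8, Δ₃ = -56.
The minors alternate sign starting negative (−, +, −), so H is negative definite: a local maximum.

local maximum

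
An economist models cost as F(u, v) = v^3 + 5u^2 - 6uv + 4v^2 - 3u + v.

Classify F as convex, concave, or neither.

neither

The term v^3 is cubic, so the Hessian is not constant.
∂²F/∂v² = 6v + 8, which takes both signs as v varies (negative for sufficiently negative v). A diagonal entry of the Hessian changing sign means the Hessian is neither positive- nor negative-semidefinite on all of R^2.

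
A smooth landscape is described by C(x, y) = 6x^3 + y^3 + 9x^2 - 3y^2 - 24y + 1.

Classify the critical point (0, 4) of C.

The mixed partial ∂²C/∂x∂y is 0, so the Hessian at any point is diag(C_xx, C_yy) = diag(18(2x + 1), 6(y - 1)).
At (0, 4): H = diag(18, 18).
Both eigenvalues are positive, so H is positive definite: a local minimum.

local minimum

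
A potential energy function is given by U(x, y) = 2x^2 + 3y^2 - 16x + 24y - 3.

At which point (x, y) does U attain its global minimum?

(4, -4)

U(x,y) separates as P(x) + Q(y) − 3, so its minimum is min P + min Q − 3.
P'(x) = 4x - 16 vanishes at x ∈ {4}; Q'(y) = 6y + 24 vanishes at y ∈ {-4}.
Local minima of P (where P''>0): P(4)=-32. Local minima of Q: Q(-4)=-48.
So the global minimum of U is P(4) + Q(-4) − 3 = -32 − 48 − 3 = -83, attained at (4, -4).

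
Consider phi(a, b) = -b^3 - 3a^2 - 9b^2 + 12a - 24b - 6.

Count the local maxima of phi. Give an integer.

1

phi separates as a function of a plus a function of b, so ∇phi=0 decouples.
∂phi/∂a = -6(a - 2) = 0 at a ∈ {2}; ∂phi/∂b = -3(b + 2)(b + 4) = 0 at b ∈ {-4, -2}.
The Hessian is diagonal: diag(phi_aa, phi_bb). Second derivatives: phi_aa(2)=-6; phi_bb(-4)=6, phi_bb(-2)=-6.
Local maxima occur where both diagonal entries negative: (2, -2). Count: 1.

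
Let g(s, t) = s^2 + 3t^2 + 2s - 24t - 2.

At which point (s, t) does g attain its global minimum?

g(s,t) separates as P(s) + Q(t) − 2, so its minimum is min P + min Q − 2.
P'(s) = 2s + 2 vanishes at s ∈ {-1}; Q'(t) = 6(t - 4) vanishes at t ∈ {4}.
Local minima of P (where P''>0): P(-1)=-1. Local minima of Q: Q(4)=-48.
So the global minimum of g is P(-1) + Q(4) − 2 = -1 − 48 − 2 = -51, attained at (-1, 4).

(-1, 4)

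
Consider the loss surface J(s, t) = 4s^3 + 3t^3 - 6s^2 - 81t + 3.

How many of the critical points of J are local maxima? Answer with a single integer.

J separates as a function of s plus a function of t, so ∇J=0 decouples.
∂J/∂s = 12s(s - 1) = 0 at s ∈ {0, 1}; ∂J/∂t = 9(t - 3)(t + 3) = 0 at t ∈ {-3, 3}.
The Hessian is diagonal: diag(J_ss, J_tt). Second derivatives: J_ss(0)=-12, J_ss(1)=12; J_tt(-3)=-54, J_tt(3)=54.
Local maxima occur where both diagonal entries negative: (0, -3). Count: 1.

1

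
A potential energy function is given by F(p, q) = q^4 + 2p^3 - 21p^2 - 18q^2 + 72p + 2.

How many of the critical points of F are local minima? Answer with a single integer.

F separates as a function of p plus a function of q, so ∇F=0 decouples.
∂F/∂p = 6(p - 4)(p - 3) = 0 at p ∈ {3, 4}; ∂F/∂q = 4q(q - 3)(q + 3) = 0 at q ∈ {-3, 0, 3}.
The Hessian is diagonal: diag(F_pp, F_qq). Second derivatives: F_pp(3)=-6, F_pp(4)=6; F_qq(-3)=72, F_qq(0)=-36, F_qq(3)=72.
Local minima occur where both diagonal entries positive: (4, -3), (4, 3). Count: 2.

2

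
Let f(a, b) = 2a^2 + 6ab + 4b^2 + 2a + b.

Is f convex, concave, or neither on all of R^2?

neither

f is quadratic, so its Hessian is the constant matrix H = [[4, 6], [6, 8]].
det(H) = -4, tr(H) = 12.
det(H) < 0, so H is indefinite: neither convex nor concave.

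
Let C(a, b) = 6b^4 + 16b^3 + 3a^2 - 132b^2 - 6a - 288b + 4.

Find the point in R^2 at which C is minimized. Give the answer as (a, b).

(1, 3)

C(a,b) separates as P(a) + Q(b) + 4, so its minimum is min P + min Q + 4.
P'(a) = 6a - 6 vanishes at a ∈ {1}; Q'(b) = 24(b - 3)(b + 1)(b + 4) vanishes at b ∈ {-4, -1, 3}.
Local minima of P (where P''>0): P(1)=-3. Local minima of Q: Q(-4)=-448, Q(3)=-1134.
So the global minimum of C is P(1) + Q(3) + 4 = -3 − 1134 + 4 = -1133, attained at (1, 3).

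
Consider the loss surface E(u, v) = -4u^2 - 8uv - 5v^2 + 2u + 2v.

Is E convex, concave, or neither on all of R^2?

concave

E is quadratic, so its Hessian is the constant matrix H = [[-8, -8], [-8, -10]].
det(H) = 16, tr(H) = -18.
det(H) > 0 and tr(H) < 0, so H is negative definite everywhere: concave.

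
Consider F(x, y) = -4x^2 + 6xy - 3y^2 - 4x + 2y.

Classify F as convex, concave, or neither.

F is quadratic, so its Hessian is the constant matrix H = [[-8, 6], [6, -6]].
det(H) = 12, tr(H) = -14.
det(H) > 0 and tr(H) < 0, so H is negative definite everywhere: concave.

concave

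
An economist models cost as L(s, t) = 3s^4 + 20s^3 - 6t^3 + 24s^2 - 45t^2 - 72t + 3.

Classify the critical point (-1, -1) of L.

The mixed partial ∂²L/∂s∂t is 0, so the Hessian at any point is diag(L_ss, L_tt) = diag(12(3s^2 + 10s + 4), -18(2t + 5)).
At (-1, -1): H = diag(-36, -54).
Both eigenvalues are negative, so H is negative definite: a local maximum.

local maximum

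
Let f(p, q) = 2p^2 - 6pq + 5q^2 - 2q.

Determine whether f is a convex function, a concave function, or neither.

f is quadratic, so its Hessian is the constant matrix H = [[4, -6], [-6, 10]].
det(H) = 4, tr(H) = 14.
det(H) > 0 and tr(H) > 0, so H is positive definite everywhere: convex.

convex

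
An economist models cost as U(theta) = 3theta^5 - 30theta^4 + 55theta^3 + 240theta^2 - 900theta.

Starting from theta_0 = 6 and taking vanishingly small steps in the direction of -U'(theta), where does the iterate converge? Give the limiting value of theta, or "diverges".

U'(theta) = 15(theta - 5)(theta - 3)(theta - 2)(theta + 2), so U'(6) = 1440.
Gradient descent moves in the -U' direction, i.e. theta is decreasing.
The nearest critical point in that direction is theta = 5, where U'' = 630 > 0 (a local minimum). The iterate converges there.

5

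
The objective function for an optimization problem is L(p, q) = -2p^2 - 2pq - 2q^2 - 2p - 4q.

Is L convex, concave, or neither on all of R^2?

concave

L is quadratic, so its Hessian is the constant matrix H = [[-4, -2], [-2, -4]].
det(H) = 12, tr(H) = -8.
det(H) > 0 and tr(H) < 0, so H is negative definite everywhere: concave.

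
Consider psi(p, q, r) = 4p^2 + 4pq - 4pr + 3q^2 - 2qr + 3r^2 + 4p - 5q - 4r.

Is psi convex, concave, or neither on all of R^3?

convex

psi is quadratic, so its Hessian is the constant matrix H = [[8, 4, -4], [4, 6, -2], [-4, -2, 6]].
Leading principal minors: 8, 32, 128.
All positive ⇒ H ≻ 0 ⇒ convex.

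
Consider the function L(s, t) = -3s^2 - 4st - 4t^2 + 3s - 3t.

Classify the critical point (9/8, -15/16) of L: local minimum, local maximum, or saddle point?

The Hessian of L is constant: H = [[-6, -4], [-4, -8]].
det(H) = (-6)·(-8) − (-4)² = 32.
det(H) > 0 and tr(H) = -14 < 0, so H is negative definite and the point is a local maximum.

local maximum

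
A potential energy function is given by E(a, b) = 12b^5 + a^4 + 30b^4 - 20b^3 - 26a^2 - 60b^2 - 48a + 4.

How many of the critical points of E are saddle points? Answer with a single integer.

6

E separates as a function of a plus a function of b, so ∇E=0 decouples.
∂E/∂a = 4(a - 4)(a + 1)(a + 3) = 0 at a ∈ {-3, -1, 4}; ∂E/∂b = 60b(b - 1)(b + 1)(b + 2) = 0 at b ∈ {-2, -1, 0, 1}.
The Hessian is diagonal: diag(E_aa, E_bb). Second derivatives: E_aa(-3)=56, E_aa(-1)=-40, E_aa(4)=140; E_bb(-2)=-360, E_bb(-1)=120, E_bb(0)=-120, E_bb(1)=360.
Saddle points occur where the two diagonal entries have opposite signs: (-3, -2), (-3, 0), (-1, -1), (-1, 1), (4, -2), (4, 0). Count: 6.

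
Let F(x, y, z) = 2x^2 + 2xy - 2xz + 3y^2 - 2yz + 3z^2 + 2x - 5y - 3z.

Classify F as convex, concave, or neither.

F is quadratic, so its Hessian is the constant matrix H = [[4, 2, -2], [2, 6, -2], [-2, -2, 6]].
Leading principal minors: 4, 20, 96.
All positive ⇒ H ≻ 0 ⇒ convex.

convex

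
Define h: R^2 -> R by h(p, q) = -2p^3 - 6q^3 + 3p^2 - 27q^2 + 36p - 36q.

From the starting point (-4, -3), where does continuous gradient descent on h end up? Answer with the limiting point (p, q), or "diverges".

(-2, -2)

h is separable, so gradient descent decouples: p follows -∂h/∂p, q follows -∂h/∂q.
∂h/∂p = -6(p - 3)(p + 2); at p=-4 this is -84, so p increases.
∂h/∂q = -18(q + 1)(q + 2); at q=-3 this is -36, so q increases.
p converges to its nearest critical value -2 (a local min of the p-part); q converges to -2. The iterate converges to (-2, -2).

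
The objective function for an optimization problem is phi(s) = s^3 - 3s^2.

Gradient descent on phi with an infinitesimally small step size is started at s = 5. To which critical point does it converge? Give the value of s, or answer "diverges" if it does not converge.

phi'(s) = 3s(s - 2), so phi'(5) = 45.
Gradient descent moves in the -phi' direction, i.e. s is decreasing.
The nearest critical point in that direction is s = 2, where phi'' = 6 > 0 (a local minimum). The iterate converges there.

2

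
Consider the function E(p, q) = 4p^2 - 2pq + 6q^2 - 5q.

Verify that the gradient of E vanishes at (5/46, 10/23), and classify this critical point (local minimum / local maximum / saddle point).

local minimum

∇E = (8p - 2q, -2p + 12q - 5); substituting (5/46, 10/23) gives ∇E = (0, 0), so (5/46, 10/23) is indeed a critical point.
The Hessian of E is constant: H = [[8, -2], [-2, 12]].
det(H) = 8·12 − (-2)² = 92.
det(H) > 0 and tr(H) = 20 > 0, so H is positive definite and the point is a local minimum.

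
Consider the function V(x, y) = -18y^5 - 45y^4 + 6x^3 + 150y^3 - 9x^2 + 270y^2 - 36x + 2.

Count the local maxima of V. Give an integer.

V separates as a function of x plus a function of y, so ∇V=0 decouples.
∂V/∂x = 18(x - 2)(x + 1) = 0 at x ∈ {-1, 2}; ∂V/∂y = -90y(y - 2)(y + 1)(y + 3) = 0 at y ∈ {-3, -1, 0, 2}.
The Hessian is diagonal: diag(V_xx, V_yy). Second derivatives: V_xx(-1)=-54, V_xx(2)=54; V_yy(-3)=2700, V_yy(-1)=-540, V_yy(0)=540, V_yy(2)=-2700.
Local maxima occur where both diagonal entries negative: (-1, -1), (-1, 2). Count: 2.

2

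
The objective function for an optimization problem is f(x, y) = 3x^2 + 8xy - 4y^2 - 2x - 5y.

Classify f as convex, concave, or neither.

neither

f is quadratic, so its Hessian is the constant matrix H = [[6, 8], [8, -8]].
det(H) = -112, tr(H) = -2.
det(H) < 0, so H is indefinite: neither convex nor concave.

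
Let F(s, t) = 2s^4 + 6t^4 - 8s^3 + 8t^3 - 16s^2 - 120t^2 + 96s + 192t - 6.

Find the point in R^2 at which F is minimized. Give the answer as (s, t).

(-2, -4)

F(s,t) separates as P(s) + Q(t) − 6, so its minimum is min P + min Q − 6.
P'(s) = 8(s - 3)(s - 2)(s + 2) vanishes at s ∈ {-2, 2, 3}; Q'(t) = 24(t - 2)(t - 1)(t + 4) vanishes at t ∈ {-4, 1, 2}.
Local minima of P (where P''>0): P(-2)=-160, P(3)=90. Local minima of Q: Q(-4)=-1664, Q(2)=64.
So the global minimum of F is P(-2) + Q(-4) − 6 = -160 − 1664 − 6 = -1830, attained at (-2, -4).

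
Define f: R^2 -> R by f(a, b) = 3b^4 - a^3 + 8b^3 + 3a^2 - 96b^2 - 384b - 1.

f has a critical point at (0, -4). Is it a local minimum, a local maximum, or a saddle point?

local minimum

The mixed partial ∂²f/∂a∂b is 0, so the Hessian at any point is diag(f_aa, f_bb) = diag(6(-a + 1), 12(3b^2 + 4b - 16)).
At (0, -4): H = diag(6, 192).
Both eigenvalues are positive, so H is positive definite: a local minimum.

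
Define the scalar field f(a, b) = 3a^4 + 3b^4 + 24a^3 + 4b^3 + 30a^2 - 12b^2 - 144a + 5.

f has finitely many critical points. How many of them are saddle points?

4

f separates as a function of a plus a function of b, so ∇f=0 decouples.
∂f/∂a = 12(a - 1)(a + 3)(a + 4) = 0 at a ∈ {-4, -3, 1}; ∂f/∂b = 12b(b - 1)(b + 2) = 0 at b ∈ {-2, 0, 1}.
The Hessian is diagonal: diag(f_aa, f_bb). Second derivatives: f_aa(-4)=60, f_aa(-3)=-48, f_aa(1)=240; f_bb(-2)=72, f_bb(0)=-24, f_bb(1)=36.
Saddle points occur where the two diagonal entries have opposite signs: (-4, 0), (-3, -2), (-3, 1), (1, 0). Count: 4.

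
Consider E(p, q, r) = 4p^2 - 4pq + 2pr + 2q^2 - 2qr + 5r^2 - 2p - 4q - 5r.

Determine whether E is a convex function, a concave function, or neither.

convex

E is quadratic, so its Hessian is the constant matrix H = [[8, -4, 2], [-4, 4, -2], [2, -2, 10]].
Leading principal minors: 8, 16, 144.
All positive ⇒ H ≻ 0 ⇒ convex.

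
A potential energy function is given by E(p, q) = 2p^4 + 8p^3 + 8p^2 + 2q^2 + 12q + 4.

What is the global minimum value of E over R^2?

-14

E(p,q) separates as A(p) + B(q) + 4, so its minimum is min A + min B + 4.
A'(p) = 8p(p + 1)(p + 2) vanishes at p ∈ {-2, -1, 0}; B'(q) = 4q + 12 vanishes at q ∈ {-3}.
Local minima of A (where A''>0): A(-2)=0, A(0)=0. Local minima of B: B(-3)=-18.
So the global minimum of E is A(-2) + B(-3) + 4 = 0 − 18 + 4 = -14, attained at (-2, -3).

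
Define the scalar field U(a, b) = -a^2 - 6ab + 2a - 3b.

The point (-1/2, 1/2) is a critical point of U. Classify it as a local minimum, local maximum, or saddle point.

saddle point

The Hessian of U is constant: H = [[-2, -6], [-6, 0]].
det(H) = (-2)·0 − (-6)² = -36.
Since det(H) < 0, H is indefinite and the critical point is a saddle point.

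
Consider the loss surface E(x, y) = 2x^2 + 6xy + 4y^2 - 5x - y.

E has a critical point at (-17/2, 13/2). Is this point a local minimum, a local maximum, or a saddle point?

saddle point

The Hessian of E is constant: H = [[4, 6], [6, 8]].
det(H) = 4·8 − 6² = -4.
Since det(H) < 0, H is indefinite and the critical point is a saddle point.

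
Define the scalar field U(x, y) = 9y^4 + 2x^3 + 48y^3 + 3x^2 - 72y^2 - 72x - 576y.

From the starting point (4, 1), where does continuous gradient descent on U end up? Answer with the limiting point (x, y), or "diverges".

(3, 2)

U is separable, so gradient descent decouples: x follows -∂U/∂x, y follows -∂U/∂y.
∂U/∂x = 6(x - 3)(x + 4); at x=4 this is 48, so x decreases.
∂U/∂y = 36(y - 2)(y + 2)(y + 4); at y=1 this is -540, so y increases.
x converges to its nearest critical value 3 (a local min of the x-part); y converges to 2. The iterate converges to (3, 2).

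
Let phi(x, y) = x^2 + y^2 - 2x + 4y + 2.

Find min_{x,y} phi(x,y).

phi(x,y) separates as P(x) + Q(y) + 2, so its minimum is min P + min Q + 2.
P'(x) = 2x - 2 vanishes at x ∈ {1}; Q'(y) = 2y + 4 vanishes at y ∈ {-2}.
Local minima of P (where P''>0): P(1)=-1. Local minima of Q: Q(-2)=-4.
So the global minimum of phi is P(1) + Q(-2) + 2 = -1 − 4 + 2 = -3, attained at (1, -2).

-3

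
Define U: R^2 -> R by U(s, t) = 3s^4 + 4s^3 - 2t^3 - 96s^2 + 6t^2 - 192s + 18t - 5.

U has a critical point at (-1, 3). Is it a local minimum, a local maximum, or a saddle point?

local maximum

The mixed partial ∂²U/∂s∂t is 0, so the Hessian at any point is diag(U_ss, U_tt) = diag(12(3s^2 + 2s - 16), 12(-t + 1)).
At (-1, 3): H = diag(-180, -24).
Both eigenvalues are negative, so H is negative definite: a local maximum.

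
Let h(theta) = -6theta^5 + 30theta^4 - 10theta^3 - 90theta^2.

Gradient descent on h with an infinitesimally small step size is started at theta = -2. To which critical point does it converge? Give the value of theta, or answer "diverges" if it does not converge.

h'(theta) = -30theta(theta - 3)(theta - 2)(theta + 1), so h'(-2) = -1200.
Gradient descent moves in the -h' direction, i.e. theta is increasing.
The nearest critical point in that direction is theta = -1, where h'' = 360 > 0 (a local minimum). The iterate converges there.

-1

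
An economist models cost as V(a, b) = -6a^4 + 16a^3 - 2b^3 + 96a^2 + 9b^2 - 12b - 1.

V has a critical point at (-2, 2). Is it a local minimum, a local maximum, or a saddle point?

The mixed partial ∂²V/∂a∂b is 0, so the Hessian at any point is diag(V_aa, V_bb) = diag(24(-3a^2 + 4a + 8), 6(-2b + 3)).
At (-2, 2): H = diag(-288, -6).
Both eigenvalues are negative, so H is negative definite: a local maximum.

local maximum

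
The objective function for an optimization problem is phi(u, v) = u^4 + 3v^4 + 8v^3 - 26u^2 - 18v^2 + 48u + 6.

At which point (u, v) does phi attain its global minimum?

(-4, -3)

phi(u,v) separates as P(u) + Q(v) + 6, so its minimum is min P + min Q + 6.
P'(u) = 4(u - 3)(u - 1)(u + 4) vanishes at u ∈ {-4, 1, 3}; Q'(v) = 12v(v - 1)(v + 3) vanishes at v ∈ {-3, 0, 1}.
Local minima of P (where P''>0): P(-4)=-352, P(3)=-9. Local minima of Q: Q(-3)=-135, Q(1)=-7.
So the global minimum of phi is P(-4) + Q(-3) + 6 = -352 − 135 + 6 = -481, attained at (-4, -3).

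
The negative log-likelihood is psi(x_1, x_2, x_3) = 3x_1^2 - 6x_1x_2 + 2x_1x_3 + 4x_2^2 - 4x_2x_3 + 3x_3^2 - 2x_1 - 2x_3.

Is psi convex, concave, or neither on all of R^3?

psi is quadratic, so its Hessian is the constant matrix H = [[6, -6, 2], [-6, 8, -4], [2, -4, 6]].
Leading principal minors: 6, 12, 40.
All positive ⇒ H ≻ 0 ⇒ convex.

convex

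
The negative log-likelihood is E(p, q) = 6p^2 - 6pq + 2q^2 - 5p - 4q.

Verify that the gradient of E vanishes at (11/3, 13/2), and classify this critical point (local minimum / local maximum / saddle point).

local minimum

∇E = (12p - 6q - 5, -6p + 4q - 4); substituting (11/3, 13/2) gives ∇E = (0, 0), so (11/3, 13/2) is indeed a critical point.
The Hessian of E is constant: H = [[12, -6], [-6, 4]].
det(H) = 12·4 − (-6)² = 12.
det(H) > 0 and tr(H) = 16 > 0, so H is positive definite and the point is a local minimum.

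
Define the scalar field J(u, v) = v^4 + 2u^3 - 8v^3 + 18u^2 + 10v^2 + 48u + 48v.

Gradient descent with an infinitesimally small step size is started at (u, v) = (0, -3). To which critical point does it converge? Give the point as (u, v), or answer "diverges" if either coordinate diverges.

(-2, -1)

J is separable, so gradient descent decouples: u follows -∂J/∂u, v follows -∂J/∂v.
∂J/∂u = 6(u + 2)(u + 4); at u=0 this is 48, so u decreases.
∂J/∂v = 4(v - 4)(v - 3)(v + 1); at v=-3 this is -336, so v increases.
u converges to its nearest critical value -2 (a local min of the u-part); v converges to -1. The iterate converges to (-2, -1).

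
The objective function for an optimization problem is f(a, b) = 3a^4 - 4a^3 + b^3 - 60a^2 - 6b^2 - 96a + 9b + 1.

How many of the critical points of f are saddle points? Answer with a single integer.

f separates as a function of a plus a function of b, so ∇f=0 decouples.
∂f/∂a = 12(a - 4)(a + 1)(a + 2) = 0 at a ∈ {-2, -1, 4}; ∂f/∂b = 3(b - 3)(b - 1) = 0 at b ∈ {1, 3}.
The Hessian is diagonal: diag(f_aa, f_bb). Second derivatives: f_aa(-2)=72, f_aa(-1)=-60, f_aa(4)=360; f_bb(1)=-6, f_bb(3)=6.
Saddle points occur where the two diagonal entries have opposite signs: (-2, 1), (-1, 3), (4, 1). Count: 3.

3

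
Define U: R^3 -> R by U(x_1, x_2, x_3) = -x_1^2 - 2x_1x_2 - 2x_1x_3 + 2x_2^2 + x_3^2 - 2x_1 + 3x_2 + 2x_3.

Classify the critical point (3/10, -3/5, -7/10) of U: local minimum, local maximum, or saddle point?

The Hessian is constant: H = [[-2, -2, -2], [-2, 4, 0], [-2, 0, 2]].
Leading principal minors: Δ₁ = -2, Δ₂ = -12, Δ₃ = -40.
The minors fit neither the all-positive nor the alternating-sign pattern, so H is indefinite: a saddle point.

saddle point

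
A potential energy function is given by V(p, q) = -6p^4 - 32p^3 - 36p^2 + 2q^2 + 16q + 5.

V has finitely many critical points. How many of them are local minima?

V separates as a function of p plus a function of q, so ∇V=0 decouples.
∂V/∂p = -24p(p + 1)(p + 3) = 0 at p ∈ {-3, -1, 0}; ∂V/∂q = 4(q + 4) = 0 at q ∈ {-4}.
The Hessian is diagonal: diag(V_pp, V_qq). Second derivatives: V_pp(-3)=-144, V_pp(-1)=48, V_pp(0)=-72; V_qq(-4)=4.
Local minima occur where both diagonal entries positive: (-1, -4). Count: 1.

1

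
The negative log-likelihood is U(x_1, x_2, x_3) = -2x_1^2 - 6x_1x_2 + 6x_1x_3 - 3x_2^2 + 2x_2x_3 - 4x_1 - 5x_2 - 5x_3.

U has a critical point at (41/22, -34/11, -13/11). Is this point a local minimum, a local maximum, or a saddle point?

The Hessian is constant: H = [[-4, -6, 6], [-6, -6, 2], [6, 2, 0]].
Leading principal minors: Δ₁ = -4, Δ₂ = -12, Δ₃ = 88.
The minors fit neither the all-positive nor the alternating-sign pattern, so H is indefinite: a saddle point.

saddle point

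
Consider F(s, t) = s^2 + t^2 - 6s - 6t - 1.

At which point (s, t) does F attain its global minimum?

(3, 3)

F(s,t) separates as P(s) + Q(t) − 1, so its minimum is min P + min Q − 1.
P'(s) = 2s - 6 vanishes at s ∈ {3}; Q'(t) = 2(t - 3) vanishes at t ∈ {3}.
Local minima of P (where P''>0): P(3)=-9. Local minima of Q: Q(3)=-9.
So the global minimum of F is P(3) + Q(3) − 1 = -9 − 9 − 1 = -19, attained at (3, 3).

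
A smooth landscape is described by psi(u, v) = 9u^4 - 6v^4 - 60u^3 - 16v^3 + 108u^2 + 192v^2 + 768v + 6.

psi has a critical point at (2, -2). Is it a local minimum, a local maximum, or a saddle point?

saddle point

The mixed partial ∂²psi/∂u∂v is 0, so the Hessian at any point is diag(psi_uu, psi_vv) = diag(36(3u^2 - 10u + 6), 24(-3v^2 - 4v + 16)).
At (2, -2): H = diag(-72, 288).
The eigenvalues have opposite signs, so H is indefinite: a saddle point.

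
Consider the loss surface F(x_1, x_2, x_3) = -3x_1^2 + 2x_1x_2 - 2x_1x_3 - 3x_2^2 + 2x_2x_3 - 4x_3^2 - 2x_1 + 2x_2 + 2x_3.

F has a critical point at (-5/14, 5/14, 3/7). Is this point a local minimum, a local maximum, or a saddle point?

The Hessian is constant: H = [[-6, 2, -2], [2, -6, 2], [-2, 2, -8]].
Leading principal minors: Δ₁ = -6, Δ₂ = 32, Δ₃ = -224.
The minors alternate sign starting negative (−, +, −), so H is negative definite: a local maximum.

local maximum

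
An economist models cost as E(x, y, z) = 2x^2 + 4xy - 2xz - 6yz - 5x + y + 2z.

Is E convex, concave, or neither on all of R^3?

E is quadratic, so its Hessian is the constant matrix H = [[4, 4, -2], [4, 0, -6], [-2, -6, 0]].
Leading principal minors: 4, -16, -48.
Neither pattern holds ⇒ H is indefinite ⇒ neither convex nor concave.

neither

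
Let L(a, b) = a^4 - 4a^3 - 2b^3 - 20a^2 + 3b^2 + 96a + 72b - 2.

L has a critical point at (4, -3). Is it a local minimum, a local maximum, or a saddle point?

The mixed partial ∂²L/∂a∂b is 0, so the Hessian at any point is diag(L_aa, L_bb) = diag(4(3a^2 - 6a - 10), 6(-2b + 1)).
At (4, -3): H = diag(56, 42).
Both eigenvalues are positive, so H is positive definite: a local minimum.

local minimum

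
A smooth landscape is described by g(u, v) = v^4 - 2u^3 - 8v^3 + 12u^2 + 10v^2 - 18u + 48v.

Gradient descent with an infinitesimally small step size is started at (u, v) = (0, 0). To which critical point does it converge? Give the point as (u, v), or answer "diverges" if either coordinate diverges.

(1, -1)

g is separable, so gradient descent decouples: u follows -∂g/∂u, v follows -∂g/∂v.
∂g/∂u = -6(u - 3)(u - 1); at u=0 this is -18, so u increases.
∂g/∂v = 4(v - 4)(v - 3)(v + 1); at v=0 this is 48, so v decreases.
u converges to its nearest critical value 1 (a local min of the u-part); v converges to -1. The iterate converges to (1, -1).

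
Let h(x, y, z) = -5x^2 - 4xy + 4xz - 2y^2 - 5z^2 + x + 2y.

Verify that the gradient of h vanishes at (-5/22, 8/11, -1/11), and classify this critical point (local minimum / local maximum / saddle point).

local maximum

∇h = (-10x - 4y + 4z + 1, -4x - 4y + 2, 4x - 10z); substituting (-5/22, 8/11, -1/11) gives ∇h = (0, 0, 0), so (-5/22, 8/11, -1/11) is indeed a critical point.
The Hessian is constant: H = [[-10, -4, 4], [-4, -4, 0], [4, 0, -10]].
Leading principal minors: Δ₁ = -10, Δ₂ = 24, Δ₃ = -176.
The minors alternate sign starting negative (−, +, −), so H is negative definite: a local maximum.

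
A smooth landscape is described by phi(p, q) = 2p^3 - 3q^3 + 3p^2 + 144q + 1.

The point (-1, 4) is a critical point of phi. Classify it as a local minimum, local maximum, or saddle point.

The mixed partial ∂²phi/∂p∂q is 0, so the Hessian at any point is diag(phi_pp, phi_qq) = diag(6(2p + 1), -18q).
At (-1, 4): H = diag(-6, -72).
Both eigenvalues are negative, so H is negative definite: a local maximum.

local maximum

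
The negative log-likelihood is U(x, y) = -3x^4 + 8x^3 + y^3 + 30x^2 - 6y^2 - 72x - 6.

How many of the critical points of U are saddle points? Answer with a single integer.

U separates as a function of x plus a function of y, so ∇U=0 decouples.
∂U/∂x = -12(x - 3)(x - 1)(x + 2) = 0 at x ∈ {-2, 1, 3}; ∂U/∂y = 3y(y - 4) = 0 at y ∈ {0, 4}.
The Hessian is diagonal: diag(U_xx, U_yy). Second derivatives: U_xx(-2)=-180, U_xx(1)=72, U_xx(3)=-120; U_yy(0)=-12, U_yy(4)=12.
Saddle points occur where the two diagonal entries have opposite signs: (-2, 4), (1, 0), (3, 4). Count: 3.

3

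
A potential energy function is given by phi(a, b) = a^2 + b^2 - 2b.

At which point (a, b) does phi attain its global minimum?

(0, 1)

phi(a,b) separates as P(a) + Q(b), so its minimum is min P + min Q.
P'(a) = 2a vanishes at a ∈ {0}; Q'(b) = 2b - 2 vanishes at b ∈ {1}.
Local minima of P (where P''>0): P(0)=0. Local minima of Q: Q(1)=-1.
So the global minimum of phi is P(0) + Q(1) = 0 − 1 = -1, attained at (0, 1).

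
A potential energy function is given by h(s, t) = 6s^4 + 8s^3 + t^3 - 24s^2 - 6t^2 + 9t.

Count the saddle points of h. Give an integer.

3

h separates as a function of s plus a function of t, so ∇h=0 decouples.
∂h/∂s = 24s(s - 1)(s + 2) = 0 at s ∈ {-2, 0, 1}; ∂h/∂t = 3(t - 3)(t - 1) = 0 at t ∈ {1, 3}.
The Hessian is diagonal: diag(h_ss, h_tt). Second derivatives: h_ss(-2)=144, h_ss(0)=-48, h_ss(1)=72; h_tt(1)=-6, h_tt(3)=6.
Saddle points occur where the two diagonal entries have opposite signs: (-2, 1), (0, 3), (1, 1). Count: 3.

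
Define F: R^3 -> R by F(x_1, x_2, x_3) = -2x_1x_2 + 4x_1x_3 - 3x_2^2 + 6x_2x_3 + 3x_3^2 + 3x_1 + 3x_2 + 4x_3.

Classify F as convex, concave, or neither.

F is quadratic, so its Hessian is the constant matrix H = [[0, -2, 4], [-2, -6, 6], [4, 6, 6]].
Leading principal minors: 0, -4, -24.
Neither pattern holds ⇒ H is indefinite ⇒ neither convex nor concave.

neither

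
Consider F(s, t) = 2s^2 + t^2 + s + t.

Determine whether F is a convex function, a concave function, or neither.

convex

F is quadratic, so its Hessian is the constant matrix H = [[4, 0], [0, 2]].
det(H) = 8, tr(H) = 6.
det(H) > 0 and tr(H) > 0, so H is positive definite everywhere: convex.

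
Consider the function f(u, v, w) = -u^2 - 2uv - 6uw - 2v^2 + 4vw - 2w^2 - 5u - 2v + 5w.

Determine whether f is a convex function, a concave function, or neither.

f is quadratic, so its Hessian is the constant matrix H = [[-2, -2, -6], [-2, -4, 4], [-6, 4, -4]].
Leading principal minors: -2, 4, 256.
Neither pattern holds ⇒ H is indefinite ⇒ neither convex nor concave.

neither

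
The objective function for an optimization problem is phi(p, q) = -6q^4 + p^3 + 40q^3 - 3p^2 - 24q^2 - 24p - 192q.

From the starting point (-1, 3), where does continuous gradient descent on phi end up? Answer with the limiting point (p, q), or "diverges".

phi is separable, so gradient descent decouples: p follows -∂phi/∂p, q follows -∂phi/∂q.
∂phi/∂p = 3(p - 4)(p + 2); at p=-1 this is -15, so p increases.
∂phi/∂q = -24(q - 4)(q - 2)(q + 1); at q=3 this is 96, so q decreases.
p converges to its nearest critical value 4 (a local min of the p-part); q converges to 2. The iterate converges to (4, 2).

(4, 2)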